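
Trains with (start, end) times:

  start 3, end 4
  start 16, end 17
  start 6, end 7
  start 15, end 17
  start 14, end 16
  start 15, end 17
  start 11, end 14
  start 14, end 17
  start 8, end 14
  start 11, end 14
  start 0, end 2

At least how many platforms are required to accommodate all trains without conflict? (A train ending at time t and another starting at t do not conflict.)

4

Count concurrent intervals with a sweep; the peak is the room count.
starts: [0, 3, 6, 8, 11, 11, 14, 14, 15, 15, 16]
ends:   [2, 4, 7, 14, 14, 14, 16, 17, 17, 17, 17]
s0→1 e2→0 s3→1 e4→0 s6→1 e7→0 s8→1 s11→2 s11→3 e14→2 e14→1 e14→0 s14→1 s14→2 s15→3 s15→4  — peak 4.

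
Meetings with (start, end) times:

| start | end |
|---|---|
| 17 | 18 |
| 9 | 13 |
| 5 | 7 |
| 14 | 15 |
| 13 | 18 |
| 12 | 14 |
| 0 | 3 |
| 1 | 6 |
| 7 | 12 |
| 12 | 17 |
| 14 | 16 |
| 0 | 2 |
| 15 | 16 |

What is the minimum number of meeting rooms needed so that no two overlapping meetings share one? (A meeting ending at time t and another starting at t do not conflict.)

The answer is the maximum number of intervals overlapping at any instant.
Events (time:±→running): 0:+→1 0:+→2 1:+→3 2:-→2 3:-→1 5:+→2 6:-→1 7:-→0 7:+→1 9:+→2 12:-→1 12:+→2 12:+→3 13:-→2 13:+→3 14:-→2 14:+→3 14:+→4 … peak 4.

4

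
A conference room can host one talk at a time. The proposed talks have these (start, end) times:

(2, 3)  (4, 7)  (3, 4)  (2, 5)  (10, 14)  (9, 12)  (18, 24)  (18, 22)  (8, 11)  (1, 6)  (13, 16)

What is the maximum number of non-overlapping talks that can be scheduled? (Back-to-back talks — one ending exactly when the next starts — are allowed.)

6

Greedy by earliest finish: after sorting by end time, pick each interval compatible with the last pick.
Sorted by end: (2,3)  (3,4)  (2,5)  (1,6)  (4,7)  (8,11)  (9,12)  (10,14)  (13,16)  (18,22)  (18,24)
take (2,3); take (3,4); skip (2,5); skip (1,6); take (4,7); take (8,11); skip (10,14); take (13,16); take (18,22); skip (18,24).
Selected 6 talks.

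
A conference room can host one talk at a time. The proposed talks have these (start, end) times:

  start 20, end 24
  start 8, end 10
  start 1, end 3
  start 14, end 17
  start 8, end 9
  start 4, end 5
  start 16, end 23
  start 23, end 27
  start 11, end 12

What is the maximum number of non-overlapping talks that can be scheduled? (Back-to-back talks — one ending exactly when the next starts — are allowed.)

6

Sorted by end: (1,3)  (4,5)  (8,9)  (8,10)  (11,12)  (14,17)  (16,23)  (20,24)  (23,27)
take (1,3); take (4,5); take (8,9); take (11,12); take (14,17); take (20,24); skip (23,27).
Selected 6 talks.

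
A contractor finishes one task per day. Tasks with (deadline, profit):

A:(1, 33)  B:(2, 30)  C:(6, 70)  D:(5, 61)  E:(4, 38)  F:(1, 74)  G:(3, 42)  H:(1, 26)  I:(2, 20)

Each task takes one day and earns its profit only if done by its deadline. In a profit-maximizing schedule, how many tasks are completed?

6

Profit order: F=74 C=70 D=61 G=42 E=38 A=33 B=30 H=26 I=20
Assign: F→slot 1, C→slot 6, D→slot 5, G→slot 3, E→slot 4, A skipped, B→slot 2, H skipped, I skipped.
Slots: [1:F] [2:B] [3:G] [4:E] [5:D] [6:C]
6 of 9 scheduled.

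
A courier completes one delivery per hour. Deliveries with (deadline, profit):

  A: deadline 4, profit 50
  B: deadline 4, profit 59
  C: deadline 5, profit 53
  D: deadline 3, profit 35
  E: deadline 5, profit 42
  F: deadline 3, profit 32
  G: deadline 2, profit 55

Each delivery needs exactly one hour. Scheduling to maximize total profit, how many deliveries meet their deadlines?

5

Take jobs in profit order; each goes to the latest open slot no later than its deadline.
Profit order: B=59 G=55 C=53 A=50 E=42 D=35 F=32
Assign: B→slot 4, G→slot 2, C→slot 5, A→slot 3, E→slot 1, D skipped, F skipped.
Slots: [1:E] [2:G] [3:A] [4:B] [5:C]
5 of 7 scheduled.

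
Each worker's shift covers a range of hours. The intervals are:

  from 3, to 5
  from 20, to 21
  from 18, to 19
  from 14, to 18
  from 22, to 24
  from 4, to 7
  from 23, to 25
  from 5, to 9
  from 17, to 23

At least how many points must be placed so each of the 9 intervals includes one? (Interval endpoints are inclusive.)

4

Process intervals by earliest right end; each time one isn't hit yet, stab at its right endpoint.
By right end: [3,5]  [4,7]  [5,9]  [14,18]  [18,19]  [20,21]  [17,23]  [22,24]  [23,25]
[3,5] uncovered → point at 5; [14,18] uncovered → point at 18; [20,21] uncovered → point at 21; [22,24] uncovered → point at 24.
Points: 5, 18, 21, 24 (4 total).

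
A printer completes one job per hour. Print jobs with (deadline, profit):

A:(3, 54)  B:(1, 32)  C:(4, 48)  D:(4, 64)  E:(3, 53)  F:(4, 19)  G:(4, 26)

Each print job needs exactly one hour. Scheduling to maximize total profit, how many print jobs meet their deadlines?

4

Profit order: D=64 A=54 E=53 C=48 B=32 G=26 F=19
Assign: D→slot 4, A→slot 3, E→slot 2, C→slot 1, B skipped, G skipped, F skipped.
Slots: [1:C] [2:E] [3:A] [4:D]
4 of 7 scheduled.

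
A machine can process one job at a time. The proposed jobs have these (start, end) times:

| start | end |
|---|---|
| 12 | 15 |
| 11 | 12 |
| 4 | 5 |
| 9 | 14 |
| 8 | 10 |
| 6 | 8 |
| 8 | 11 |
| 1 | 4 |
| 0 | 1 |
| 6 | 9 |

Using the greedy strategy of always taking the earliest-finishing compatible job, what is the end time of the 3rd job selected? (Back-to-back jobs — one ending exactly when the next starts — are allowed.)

5

Sort by end time and greedily take each interval whose start is ≥ the last chosen end.
By end time: (0,1), (1,4), (4,5), (6,8), (6,9), (8,10), (8,11), (11,12), (9,14), (12,15).
Pick (0,1); next start ≥ 1 → (1,4); next start ≥ 4 → (4,5); next start ≥ 5 → (6,8); next start ≥ 8 → (8,10); next start ≥ 10 → (11,12); next start ≥ 12 → (12,15).
Selected: (0,1) (1,4) (4,5) (6,8) (8,10) (11,12) (12,15)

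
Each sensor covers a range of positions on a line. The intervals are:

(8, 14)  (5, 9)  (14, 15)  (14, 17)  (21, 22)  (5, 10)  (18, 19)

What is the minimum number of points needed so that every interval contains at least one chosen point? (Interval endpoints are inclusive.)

4

By right end: [5,9]  [5,10]  [8,14]  [14,15]  [14,17]  [18,19]  [21,22]
[5,9] uncovered → point at 9; [14,15] uncovered → point at 15; [18,19] uncovered → point at 19; [21,22] uncovered → point at 22.
Points: 9, 15, 19, 22 (4 total).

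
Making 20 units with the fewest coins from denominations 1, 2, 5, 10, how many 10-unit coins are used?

2

Greedy: take as many of the largest coin as possible, then repeat with the remainder.
20 − 2×10→0
Count of 10: 2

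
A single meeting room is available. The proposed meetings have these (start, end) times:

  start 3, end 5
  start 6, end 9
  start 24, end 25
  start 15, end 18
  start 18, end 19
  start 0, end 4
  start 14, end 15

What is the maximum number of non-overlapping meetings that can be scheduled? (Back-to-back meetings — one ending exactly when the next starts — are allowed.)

6

Sort by end time and greedily take each interval whose start is ≥ the last chosen end.
Sorted by end: (0,4)  (3,5)  (6,9)  (14,15)  (15,18)  (18,19)  (24,25)
take (0,4); skip (3,5); take (6,9); take (14,15); take (15,18); take (18,19); take (24,25).
Selected 6 meetings.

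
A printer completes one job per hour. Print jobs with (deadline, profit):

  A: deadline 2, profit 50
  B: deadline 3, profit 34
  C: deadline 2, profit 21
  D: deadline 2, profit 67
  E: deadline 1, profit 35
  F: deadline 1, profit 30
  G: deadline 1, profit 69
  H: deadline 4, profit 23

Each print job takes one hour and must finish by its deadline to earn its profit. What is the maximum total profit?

Profit order: G=69 D=67 A=50 E=35 B=34 F=30 H=23 C=21
Assign: G→slot 1, D→slot 2, A skipped, E skipped, B→slot 3, F skipped, H→slot 4, C skipped.
Slots: [1:G] [2:D] [3:B] [4:H]
Profit = 69 + 67 + 34 + 23 = 193

193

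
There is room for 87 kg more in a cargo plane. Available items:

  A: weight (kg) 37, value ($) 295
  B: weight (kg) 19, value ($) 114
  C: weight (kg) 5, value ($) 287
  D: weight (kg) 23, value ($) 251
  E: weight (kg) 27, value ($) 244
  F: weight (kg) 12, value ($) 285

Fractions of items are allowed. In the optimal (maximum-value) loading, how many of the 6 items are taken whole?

Greedy by value/weight ratio, highest first.
Ratios (sorted): C 57.40, F 23.75, D 10.91, E 9.04, A 7.97, B 6.00
take C (5 @ 287); take F (12 @ 285); take D (23 @ 251); take E (27 @ 244); take 20/37 of A → 159.46. Capacity used 87/87.
4 item(s) taken whole; one partial (take 20/37 of A).

4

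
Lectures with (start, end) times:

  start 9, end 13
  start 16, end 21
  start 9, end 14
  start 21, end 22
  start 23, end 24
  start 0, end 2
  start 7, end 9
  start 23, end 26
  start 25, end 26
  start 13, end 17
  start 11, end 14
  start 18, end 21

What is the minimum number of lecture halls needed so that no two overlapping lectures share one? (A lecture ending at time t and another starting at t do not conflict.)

starts: [0, 7, 9, 9, 11, 13, 16, 18, 21, 23, 23, 25]
ends:   [2, 9, 13, 14, 14, 17, 21, 21, 22, 24, 26, 26]
s0→1 e2→0 s7→1 e9→0 s9→1 s9→2 s11→3  — peak 3.

3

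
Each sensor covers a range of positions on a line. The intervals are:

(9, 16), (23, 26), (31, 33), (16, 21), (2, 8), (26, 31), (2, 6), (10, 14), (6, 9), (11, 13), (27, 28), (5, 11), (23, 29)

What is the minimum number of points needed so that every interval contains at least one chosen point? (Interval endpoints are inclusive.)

6

By right end: [2,6]  [2,8]  [6,9]  [5,11]  [11,13]  [10,14]  [9,16]  [16,21]  [23,26]  [27,28]  [23,29]  [26,31]  [31,33]
[2,6] uncovered → point at 6; [11,13] uncovered → point at 13; [16,21] uncovered → point at 21; [23,26] uncovered → point at 26; [27,28] uncovered → point at 28; [31,33] uncovered → point at 33.
Points: 6, 13, 21, 26, 28, 33 (6 total).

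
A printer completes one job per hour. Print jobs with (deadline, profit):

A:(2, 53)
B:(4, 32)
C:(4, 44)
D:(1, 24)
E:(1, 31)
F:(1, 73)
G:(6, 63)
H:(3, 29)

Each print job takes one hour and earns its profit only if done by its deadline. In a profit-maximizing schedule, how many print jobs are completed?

Sort by profit descending; place each in the latest free slot ≤ its deadline.
Profit order: F=73 G=63 A=53 C=44 B=32 E=31 H=29 D=24
Assign: F→slot 1, G→slot 6, A→slot 2, C→slot 4, B→slot 3, E skipped, H skipped, D skipped.
Slots: [1:F] [2:A] [3:B] [4:C] [6:G]
5 of 8 scheduled.

5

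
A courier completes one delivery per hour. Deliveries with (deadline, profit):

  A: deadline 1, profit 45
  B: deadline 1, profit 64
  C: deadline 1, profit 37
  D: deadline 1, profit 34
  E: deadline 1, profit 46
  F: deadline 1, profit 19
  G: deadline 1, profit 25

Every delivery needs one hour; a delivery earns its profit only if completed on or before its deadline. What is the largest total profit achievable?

Sort by profit descending; place each in the latest free slot ≤ its deadline.
By profit: B(d1,64), E(d1,46), A(d1,45), C(d1,37), D(d1,34), G(d1,25), F(d1,19)
B→slot 1; E skipped; A skipped; C skipped; D skipped; G skipped; F skipped.
Profit = 64 = 64

64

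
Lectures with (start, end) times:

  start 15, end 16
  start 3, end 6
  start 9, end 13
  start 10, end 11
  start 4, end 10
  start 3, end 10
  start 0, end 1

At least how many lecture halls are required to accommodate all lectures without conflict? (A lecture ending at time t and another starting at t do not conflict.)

3

Count concurrent intervals with a sweep; the peak is the room count.
Events (time:±→running): 0:+→1 1:-→0 3:+→1 3:+→2 4:+→3 … peak 3.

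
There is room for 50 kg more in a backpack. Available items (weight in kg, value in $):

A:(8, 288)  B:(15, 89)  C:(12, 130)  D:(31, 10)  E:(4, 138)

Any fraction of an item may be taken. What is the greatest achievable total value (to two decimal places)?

Sort by value per unit weight and fill in that order.
Order: A (288/8=36.00) > E (138/4=34.50) > C (130/12=10.83) > B (89/15=5.93) > D (10/31=0.32)
Fill: take A (8 @ 288) → take E (4 @ 138) → take C (12 @ 130) → take B (15 @ 89) → take 11/31 of D → 3.55; 50/50 used.
Total value = 648.55

648.55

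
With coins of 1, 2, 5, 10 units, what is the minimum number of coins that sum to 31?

4

31 = 3×10 + 1×1
Total coins = 3 + 1 = 4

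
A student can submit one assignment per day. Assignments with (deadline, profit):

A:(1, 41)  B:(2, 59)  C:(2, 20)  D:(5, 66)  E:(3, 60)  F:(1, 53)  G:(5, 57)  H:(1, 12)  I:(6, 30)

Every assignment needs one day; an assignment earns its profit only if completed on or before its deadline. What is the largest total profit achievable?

Sort by profit descending; place each in the latest free slot ≤ its deadline.
Profit order: D=66 E=60 B=59 G=57 F=53 A=41 I=30 C=20 H=12
Assign: D→slot 5, E→slot 3, B→slot 2, G→slot 4, F→slot 1, A skipped, I→slot 6, C skipped, H skipped.
Slots: [1:F] [2:B] [3:E] [4:G] [5:D] [6:I]
Profit = 53 + 59 + 60 + 57 + 66 + 30 = 325

325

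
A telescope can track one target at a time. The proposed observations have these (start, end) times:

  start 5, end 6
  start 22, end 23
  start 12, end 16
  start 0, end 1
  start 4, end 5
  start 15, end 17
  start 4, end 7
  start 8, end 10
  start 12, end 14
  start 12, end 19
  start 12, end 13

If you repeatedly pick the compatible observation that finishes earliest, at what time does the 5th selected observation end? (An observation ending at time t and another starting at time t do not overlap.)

13

Sorted by end: (0,1)  (4,5)  (5,6)  (4,7)  (8,10)  (12,13)  (12,14)  (12,16)  (15,17)  (12,19)  (22,23)
take (0,1); take (4,5); take (5,6); skip (4,7); take (8,10); take (12,13); take (15,17); take (22,23).
Selected: (0,1) (4,5) (5,6) (8,10) (12,13) (15,17) (22,23)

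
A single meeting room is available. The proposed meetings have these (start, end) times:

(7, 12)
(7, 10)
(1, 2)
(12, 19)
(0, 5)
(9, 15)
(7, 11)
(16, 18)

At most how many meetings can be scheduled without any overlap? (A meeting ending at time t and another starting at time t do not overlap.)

3

Greedy by earliest finish: after sorting by end time, pick each interval compatible with the last pick.
By end time: (1,2), (0,5), (7,10), (7,11), (7,12), (9,15), (16,18), (12,19).
Pick (1,2); next start ≥ 2 → (7,10); next start ≥ 10 → (16,18).
Selected 3 meetings.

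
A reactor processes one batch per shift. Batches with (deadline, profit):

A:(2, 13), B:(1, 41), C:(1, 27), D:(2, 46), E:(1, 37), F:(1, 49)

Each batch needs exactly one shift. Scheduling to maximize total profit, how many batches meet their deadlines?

2

Take jobs in profit order; each goes to the latest open slot no later than its deadline.
Profit order: F=49 D=46 B=41 E=37 C=27 A=13
Assign: F→slot 1, D→slot 2, B skipped, E skipped, C skipped, A skipped.
Slots: [1:F] [2:D]
2 of 6 scheduled.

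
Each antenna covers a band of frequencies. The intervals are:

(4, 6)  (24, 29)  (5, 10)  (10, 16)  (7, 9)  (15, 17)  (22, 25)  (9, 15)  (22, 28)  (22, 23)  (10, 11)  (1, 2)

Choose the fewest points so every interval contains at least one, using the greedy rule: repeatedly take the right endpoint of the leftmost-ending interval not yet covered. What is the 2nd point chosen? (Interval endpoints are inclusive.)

6

By right end: [1,2]  [4,6]  [7,9]  [5,10]  [10,11]  [9,15]  [10,16]  [15,17]  [22,23]  [22,25]  [22,28]  [24,29]
[1,2] uncovered → point at 2; [4,6] uncovered → point at 6; [7,9] uncovered → point at 9; [10,11] uncovered → point at 11; [15,17] uncovered → point at 17; [22,23] uncovered → point at 23; [24,29] uncovered → point at 29.
Points: 2, 6, 9, 11, 17, 23, 29 (7 total).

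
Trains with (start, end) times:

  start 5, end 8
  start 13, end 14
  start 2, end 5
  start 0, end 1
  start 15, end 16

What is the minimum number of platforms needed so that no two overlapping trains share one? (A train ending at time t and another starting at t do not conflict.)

1

starts: [0, 2, 5, 13, 15]
ends:   [1, 5, 8, 14, 16]
s0→1  — peak 1.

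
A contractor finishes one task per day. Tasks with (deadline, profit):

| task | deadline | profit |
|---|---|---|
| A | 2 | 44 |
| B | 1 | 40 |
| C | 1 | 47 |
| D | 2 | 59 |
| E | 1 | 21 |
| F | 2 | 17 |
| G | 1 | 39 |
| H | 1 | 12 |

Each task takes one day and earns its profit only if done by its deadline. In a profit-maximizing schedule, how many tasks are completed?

Profit order: D=59 C=47 A=44 B=40 G=39 E=21 F=17 H=12
Assign: D→slot 2, C→slot 1, A skipped, B skipped, G skipped, E skipped, F skipped, H skipped.
Slots: [1:C] [2:D]
2 of 8 scheduled.

2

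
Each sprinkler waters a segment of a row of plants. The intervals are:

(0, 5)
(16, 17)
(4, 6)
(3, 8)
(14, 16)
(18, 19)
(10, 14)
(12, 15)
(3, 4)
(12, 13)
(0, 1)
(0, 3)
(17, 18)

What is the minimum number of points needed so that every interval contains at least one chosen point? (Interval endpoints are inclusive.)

Sorted: [0,1] [0,3] [3,4] [0,5] [4,6] [3,8] [12,13] [10,14] [12,15] [14,16] [16,17] [17,18] [18,19]
{[0,1],[0,3]} hit by 1; {[3,4],[0,5],[4,6],[3,8]} hit by 4; {[12,13],[10,14],[12,15]} hit by 13; {[14,16],[16,17]} hit by 16; {[17,18],[18,19]} hit by 18.
Points: 1, 4, 13, 16, 18 (5 total).

5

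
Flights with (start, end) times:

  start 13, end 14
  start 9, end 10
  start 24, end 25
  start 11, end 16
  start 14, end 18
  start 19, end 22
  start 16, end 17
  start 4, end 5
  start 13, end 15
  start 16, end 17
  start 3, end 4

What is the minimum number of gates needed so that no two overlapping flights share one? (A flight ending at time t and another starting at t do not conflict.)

3

The answer is the maximum number of intervals overlapping at any instant.
starts: [3, 4, 9, 11, 13, 13, 14, 16, 16, 19, 24]
ends:   [4, 5, 10, 14, 15, 16, 17, 17, 18, 22, 25]
s3→1 e4→0 s4→1 e5→0 s9→1 e10→0 s11→1 s13→2 s13→3  — peak 3.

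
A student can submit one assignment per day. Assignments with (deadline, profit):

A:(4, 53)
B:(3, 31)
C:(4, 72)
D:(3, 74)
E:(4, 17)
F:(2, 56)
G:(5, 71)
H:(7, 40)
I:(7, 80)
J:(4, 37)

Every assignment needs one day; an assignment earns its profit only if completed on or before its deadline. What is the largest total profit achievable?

Take jobs in profit order; each goes to the latest open slot no later than its deadline.
By profit: I(d7,80), D(d3,74), C(d4,72), G(d5,71), F(d2,56), A(d4,53), H(d7,40), J(d4,37), B(d3,31), E(d4,17)
I→slot 7; D→slot 3; C→slot 4; G→slot 5; F→slot 2; A→slot 1; H→slot 6; J skipped; B skipped; E skipped.
Profit = 53 + 56 + 74 + 72 + 71 + 40 + 80 = 446

446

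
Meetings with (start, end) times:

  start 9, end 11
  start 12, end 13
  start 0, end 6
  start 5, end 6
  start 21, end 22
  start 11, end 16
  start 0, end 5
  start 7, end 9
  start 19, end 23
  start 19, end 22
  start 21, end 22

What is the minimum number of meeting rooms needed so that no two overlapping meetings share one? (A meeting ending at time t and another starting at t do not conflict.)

4

The answer is the maximum number of intervals overlapping at any instant.
starts: [0, 0, 5, 7, 9, 11, 12, 19, 19, 21, 21]
ends:   [5, 6, 6, 9, 11, 13, 16, 22, 22, 22, 23]
s0→1 s0→2 e5→1 s5→2 e6→1 e6→0 s7→1 e9→0 s9→1 e11→0 s11→1 s12→2 e13→1 e16→0 s19→1 s19→2 s21→3 s21→4  — peak 4.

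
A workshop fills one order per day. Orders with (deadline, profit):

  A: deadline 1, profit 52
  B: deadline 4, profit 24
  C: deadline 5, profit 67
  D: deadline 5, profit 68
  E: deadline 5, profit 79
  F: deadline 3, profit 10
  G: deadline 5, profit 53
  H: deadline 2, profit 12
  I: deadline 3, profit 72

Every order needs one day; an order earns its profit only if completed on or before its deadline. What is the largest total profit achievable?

Profit order: E=79 I=72 D=68 C=67 G=53 A=52 B=24 H=12 F=10
Assign: E→slot 5, I→slot 3, D→slot 4, C→slot 2, G→slot 1, A skipped, B skipped, H skipped, F skipped.
Slots: [1:G] [2:C] [3:I] [4:D] [5:E]
Profit = 53 + 67 + 72 + 68 + 79 = 339

339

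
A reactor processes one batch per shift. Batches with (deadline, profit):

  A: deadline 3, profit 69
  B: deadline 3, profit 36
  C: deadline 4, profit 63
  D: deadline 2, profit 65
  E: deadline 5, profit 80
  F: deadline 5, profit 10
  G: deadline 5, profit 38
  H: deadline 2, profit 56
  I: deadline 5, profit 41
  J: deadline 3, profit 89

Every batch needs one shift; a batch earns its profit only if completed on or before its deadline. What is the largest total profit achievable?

366

Sort by profit descending; place each in the latest free slot ≤ its deadline.
Profit order: J=89 E=80 A=69 D=65 C=63 H=56 I=41 G=38 B=36 F=10
Assign: J→slot 3, E→slot 5, A→slot 2, D→slot 1, C→slot 4, H skipped, I skipped, G skipped, B skipped, F skipped.
Slots: [1:D] [2:A] [3:J] [4:C] [5:E]
Profit = 65 + 69 + 89 + 63 + 80 = 366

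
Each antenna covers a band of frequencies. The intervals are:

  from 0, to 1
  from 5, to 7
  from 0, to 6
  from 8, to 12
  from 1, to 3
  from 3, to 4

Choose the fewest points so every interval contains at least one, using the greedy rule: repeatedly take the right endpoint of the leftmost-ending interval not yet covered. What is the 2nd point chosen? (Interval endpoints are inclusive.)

Sorted: [0,1] [1,3] [3,4] [0,6] [5,7] [8,12]
{[0,1],[1,3]} hit by 1; {[3,4],[0,6]} hit by 4; {[5,7]} hit by 7; {[8,12]} hit by 12.
Points: 1, 4, 7, 12 (4 total).

4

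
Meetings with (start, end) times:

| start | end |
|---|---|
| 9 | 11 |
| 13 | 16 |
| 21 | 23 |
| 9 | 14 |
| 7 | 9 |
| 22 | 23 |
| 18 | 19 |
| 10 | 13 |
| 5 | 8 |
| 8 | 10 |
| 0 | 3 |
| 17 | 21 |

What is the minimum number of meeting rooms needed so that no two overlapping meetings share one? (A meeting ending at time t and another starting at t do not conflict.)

Count concurrent intervals with a sweep; the peak is the room count.
starts: [0, 5, 7, 8, 9, 9, 10, 13, 17, 18, 21, 22]
ends:   [3, 8, 9, 10, 11, 13, 14, 16, 19, 21, 23, 23]
s0→1 e3→0 s5→1 s7→2 e8→1 s8→2 e9→1 s9→2 s9→3  — peak 3.

3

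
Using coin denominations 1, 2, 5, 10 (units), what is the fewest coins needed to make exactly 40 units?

4

40 − 4×10→0
Total coins = 4 = 4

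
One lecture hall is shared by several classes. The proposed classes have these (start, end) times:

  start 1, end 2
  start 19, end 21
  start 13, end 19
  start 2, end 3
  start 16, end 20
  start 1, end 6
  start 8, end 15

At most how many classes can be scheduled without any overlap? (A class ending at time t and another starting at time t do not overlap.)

4

Order by finish time; keep every interval that doesn't clash with the previous kept one.
Sorted by end: (1,2)  (2,3)  (1,6)  (8,15)  (13,19)  (16,20)  (19,21)
take (1,2); take (2,3); take (8,15); take (16,20).
Selected 4 classes.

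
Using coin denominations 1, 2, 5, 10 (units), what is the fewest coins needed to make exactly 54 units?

54 = 5×10 + 2×2
Total coins = 5 + 2 = 7

7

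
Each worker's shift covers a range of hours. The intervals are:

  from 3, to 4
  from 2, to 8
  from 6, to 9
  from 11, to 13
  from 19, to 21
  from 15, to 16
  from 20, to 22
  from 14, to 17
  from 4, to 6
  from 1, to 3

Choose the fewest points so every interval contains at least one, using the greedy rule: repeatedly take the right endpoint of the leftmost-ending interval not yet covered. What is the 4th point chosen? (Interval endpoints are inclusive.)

By right end: [1,3]  [3,4]  [4,6]  [2,8]  [6,9]  [11,13]  [15,16]  [14,17]  [19,21]  [20,22]
[1,3] uncovered → point at 3; [4,6] uncovered → point at 6; [11,13] uncovered → point at 13; [15,16] uncovered → point at 16; [19,21] uncovered → point at 21.
Points: 3, 6, 13, 16, 21 (5 total).

16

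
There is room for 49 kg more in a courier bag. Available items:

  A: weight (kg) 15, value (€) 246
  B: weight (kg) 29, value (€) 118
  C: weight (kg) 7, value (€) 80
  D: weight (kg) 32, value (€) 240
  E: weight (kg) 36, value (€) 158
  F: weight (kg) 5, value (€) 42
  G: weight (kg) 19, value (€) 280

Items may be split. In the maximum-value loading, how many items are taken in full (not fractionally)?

Sort by value per unit weight and fill in that order.
Order: A (246/15=16.40) > G (280/19=14.74) > C (80/7=11.43) > F (42/5=8.40) > D (240/32=7.50) > E (158/36=4.39) > B (118/29=4.07)
Fill: take A (15 @ 246) → take G (19 @ 280) → take C (7 @ 80) → take F (5 @ 42) → take 3/32 of D → 22.50; 49/49 used.
4 item(s) taken whole; one partial (take 3/32 of D).

4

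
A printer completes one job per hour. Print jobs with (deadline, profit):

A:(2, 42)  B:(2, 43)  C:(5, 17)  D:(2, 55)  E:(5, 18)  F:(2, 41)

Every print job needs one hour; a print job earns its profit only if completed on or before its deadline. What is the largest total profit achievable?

Profit order: D=55 B=43 A=42 F=41 E=18 C=17
Assign: D→slot 2, B→slot 1, A skipped, F skipped, E→slot 5, C→slot 4.
Slots: [1:B] [2:D] [4:C] [5:E]
Profit = 43 + 55 + 17 + 18 = 133

133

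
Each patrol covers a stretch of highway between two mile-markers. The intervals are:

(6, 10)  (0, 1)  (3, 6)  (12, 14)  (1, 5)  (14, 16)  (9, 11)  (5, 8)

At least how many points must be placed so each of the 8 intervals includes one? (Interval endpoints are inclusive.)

4

Sort by right endpoint; whenever an interval is uncovered, place a point at its right end.
Sorted: [0,1] [1,5] [3,6] [5,8] [6,10] [9,11] [12,14] [14,16]
{[0,1],[1,5]} hit by 1; {[3,6],[5,8],[6,10]} hit by 6; {[9,11]} hit by 11; {[12,14],[14,16]} hit by 14.
Points: 1, 6, 11, 14 (4 total).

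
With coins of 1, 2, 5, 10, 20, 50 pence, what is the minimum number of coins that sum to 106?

106 = 2×50 + 1×5 + 1×1
Total coins = 2 + 1 + 1 = 4

4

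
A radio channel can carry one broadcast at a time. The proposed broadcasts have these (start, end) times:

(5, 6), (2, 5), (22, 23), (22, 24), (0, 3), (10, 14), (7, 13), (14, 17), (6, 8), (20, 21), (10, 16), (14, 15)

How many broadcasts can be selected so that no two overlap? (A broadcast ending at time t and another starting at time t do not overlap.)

Greedy by earliest finish: after sorting by end time, pick each interval compatible with the last pick.
Sorted by end: (0,3)  (2,5)  (5,6)  (6,8)  (7,13)  (10,14)  (14,15)  (10,16)  (14,17)  (20,21)  (22,23)  (22,24)
take (0,3); take (5,6); take (6,8); take (10,14); take (14,15); take (20,21); take (22,23); skip (22,24).
Selected 7 broadcasts.

7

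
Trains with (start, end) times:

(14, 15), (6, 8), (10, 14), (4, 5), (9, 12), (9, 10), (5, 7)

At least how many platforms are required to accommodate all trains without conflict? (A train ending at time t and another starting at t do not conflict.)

2

Count concurrent intervals with a sweep; the peak is the room count.
Events (time:±→running): 4:+→1 5:-→0 5:+→1 6:+→2 … peak 2.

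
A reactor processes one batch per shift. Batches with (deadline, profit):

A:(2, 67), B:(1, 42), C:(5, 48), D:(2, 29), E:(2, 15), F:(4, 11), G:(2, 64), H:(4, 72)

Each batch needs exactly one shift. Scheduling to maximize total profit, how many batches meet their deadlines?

Take jobs in profit order; each goes to the latest open slot no later than its deadline.
By profit: H(d4,72), A(d2,67), G(d2,64), C(d5,48), B(d1,42), D(d2,29), E(d2,15), F(d4,11)
H→slot 4; A→slot 2; G→slot 1; C→slot 5; B skipped; D skipped; E skipped; F→slot 3.
5 of 8 scheduled.

5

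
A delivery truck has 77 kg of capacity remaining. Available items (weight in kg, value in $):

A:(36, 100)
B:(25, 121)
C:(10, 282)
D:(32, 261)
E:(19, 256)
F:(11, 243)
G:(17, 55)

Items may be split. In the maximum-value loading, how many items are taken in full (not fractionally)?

Order: C (282/10=28.20) > F (243/11=22.09) > E (256/19=13.47) > D (261/32=8.16) > B (121/25=4.84) > G (55/17=3.24) > A (100/36=2.78)
Fill: take C (10 @ 282) → take F (11 @ 243) → take E (19 @ 256) → take D (32 @ 261) → take 5/25 of B → 24.20; 77/77 used.
4 item(s) taken whole; one partial (take 5/25 of B).

4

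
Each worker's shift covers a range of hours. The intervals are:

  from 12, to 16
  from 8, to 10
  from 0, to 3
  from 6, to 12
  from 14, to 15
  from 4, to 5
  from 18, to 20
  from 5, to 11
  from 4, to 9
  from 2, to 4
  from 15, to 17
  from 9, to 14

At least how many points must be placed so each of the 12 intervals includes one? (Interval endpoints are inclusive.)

5

By right end: [0,3]  [2,4]  [4,5]  [4,9]  [8,10]  [5,11]  [6,12]  [9,14]  [14,15]  [12,16]  [15,17]  [18,20]
[0,3] uncovered → point at 3; [4,5] uncovered → point at 5; [8,10] uncovered → point at 10; [14,15] uncovered → point at 15; [18,20] uncovered → point at 20.
Points: 3, 5, 10, 15, 20 (5 total).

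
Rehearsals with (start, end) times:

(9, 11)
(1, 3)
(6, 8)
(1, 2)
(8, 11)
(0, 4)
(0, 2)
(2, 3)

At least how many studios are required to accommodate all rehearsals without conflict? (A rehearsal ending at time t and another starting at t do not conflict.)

The answer is the maximum number of intervals overlapping at any instant.
Events (time:±→running): 0:+→1 0:+→2 1:+→3 1:+→4 … peak 4.

4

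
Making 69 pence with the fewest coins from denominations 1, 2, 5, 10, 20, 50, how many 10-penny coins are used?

1

Use the largest denomination that fits, subtract, and repeat.
69 = 1×50 + 1×10 + 1×5 + 2×2
Count of 10: 1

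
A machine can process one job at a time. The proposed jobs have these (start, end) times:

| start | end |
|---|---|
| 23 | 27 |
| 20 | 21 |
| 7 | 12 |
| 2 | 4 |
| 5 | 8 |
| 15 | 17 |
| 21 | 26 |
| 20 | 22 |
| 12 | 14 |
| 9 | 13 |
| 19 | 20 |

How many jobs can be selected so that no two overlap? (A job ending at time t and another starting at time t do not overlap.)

Greedy by earliest finish: after sorting by end time, pick each interval compatible with the last pick.
Sorted by end: (2,4)  (5,8)  (7,12)  (9,13)  (12,14)  (15,17)  (19,20)  (20,21)  (20,22)  (21,26)  (23,27)
take (2,4); take (5,8); take (9,13); skip (12,14); take (15,17); take (19,20); take (20,21); take (21,26).
Selected 7 jobs.

7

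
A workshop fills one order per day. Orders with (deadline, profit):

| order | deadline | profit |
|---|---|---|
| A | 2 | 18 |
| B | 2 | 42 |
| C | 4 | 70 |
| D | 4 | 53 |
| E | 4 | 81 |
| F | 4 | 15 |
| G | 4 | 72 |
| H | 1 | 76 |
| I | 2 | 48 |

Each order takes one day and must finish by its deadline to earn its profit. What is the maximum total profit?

Take jobs in profit order; each goes to the latest open slot no later than its deadline.
By profit: E(d4,81), H(d1,76), G(d4,72), C(d4,70), D(d4,53), I(d2,48), B(d2,42), A(d2,18), F(d4,15)
E→slot 4; H→slot 1; G→slot 3; C→slot 2; D skipped; I skipped; B skipped; A skipped; F skipped.
Profit = 76 + 70 + 72 + 81 = 299

299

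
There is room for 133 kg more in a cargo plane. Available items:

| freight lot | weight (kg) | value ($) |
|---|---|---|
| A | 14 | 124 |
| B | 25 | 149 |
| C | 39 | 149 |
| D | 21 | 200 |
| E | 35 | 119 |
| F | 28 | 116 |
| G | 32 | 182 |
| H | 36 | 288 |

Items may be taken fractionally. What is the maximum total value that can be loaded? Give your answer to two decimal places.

963.71

Order: D (200/21=9.52) > A (124/14=8.86) > H (288/36=8.00) > B (149/25=5.96) > G (182/32=5.69) > F (116/28=4.14) > C (149/39=3.82) > E (119/35=3.40)
Fill: take D (21 @ 200) → take A (14 @ 124) → take H (36 @ 288) → take B (25 @ 149) → take G (32 @ 182) → take 5/28 of F → 20.71; 133/133 used.
Total value = 963.71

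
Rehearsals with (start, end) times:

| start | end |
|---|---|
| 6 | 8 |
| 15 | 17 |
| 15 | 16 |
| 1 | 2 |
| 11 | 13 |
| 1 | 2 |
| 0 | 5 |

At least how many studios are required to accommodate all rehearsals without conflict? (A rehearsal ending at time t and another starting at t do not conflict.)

3

Events (time:±→running): 0:+→1 1:+→2 1:+→3 … peak 3.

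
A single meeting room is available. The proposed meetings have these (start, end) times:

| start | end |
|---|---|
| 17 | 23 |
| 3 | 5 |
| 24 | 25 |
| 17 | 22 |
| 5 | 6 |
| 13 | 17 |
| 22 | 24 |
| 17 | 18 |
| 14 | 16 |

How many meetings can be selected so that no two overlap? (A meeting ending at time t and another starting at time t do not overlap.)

Order by finish time; keep every interval that doesn't clash with the previous kept one.
By end time: (3,5), (5,6), (14,16), (13,17), (17,18), (17,22), (17,23), (22,24), (24,25).
Pick (3,5); next start ≥ 5 → (5,6); next start ≥ 6 → (14,16); next start ≥ 16 → (17,18); next start ≥ 18 → (22,24); next start ≥ 24 → (24,25).
Selected 6 meetings.

6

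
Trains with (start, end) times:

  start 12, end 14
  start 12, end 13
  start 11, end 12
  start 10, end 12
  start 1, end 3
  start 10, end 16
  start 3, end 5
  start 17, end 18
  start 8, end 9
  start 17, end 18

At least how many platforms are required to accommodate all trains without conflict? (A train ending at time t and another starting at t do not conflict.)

3

The answer is the maximum number of intervals overlapping at any instant.
Events (time:±→running): 1:+→1 3:-→0 3:+→1 5:-→0 8:+→1 9:-→0 10:+→1 10:+→2 11:+→3 … peak 3.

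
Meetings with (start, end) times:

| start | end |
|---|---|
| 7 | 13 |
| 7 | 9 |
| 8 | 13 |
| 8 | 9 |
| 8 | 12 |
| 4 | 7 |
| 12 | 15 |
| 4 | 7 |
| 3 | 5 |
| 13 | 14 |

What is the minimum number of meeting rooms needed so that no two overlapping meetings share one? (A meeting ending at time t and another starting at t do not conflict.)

Events (time:±→running): 3:+→1 4:+→2 4:+→3 5:-→2 7:-→1 7:-→0 7:+→1 7:+→2 8:+→3 8:+→4 8:+→5 … peak 5.

5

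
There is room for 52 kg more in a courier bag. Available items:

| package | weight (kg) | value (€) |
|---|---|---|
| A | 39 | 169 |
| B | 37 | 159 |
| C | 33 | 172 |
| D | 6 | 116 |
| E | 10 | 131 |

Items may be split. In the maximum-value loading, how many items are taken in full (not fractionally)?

Sort by value per unit weight and fill in that order.
Ratios (sorted): D 19.33, E 13.10, C 5.21, A 4.33, B 4.30
take D (6 @ 116); take E (10 @ 131); take C (33 @ 172); take 3/39 of A → 13.00. Capacity used 52/52.
3 item(s) taken whole; one partial (take 3/39 of A).

3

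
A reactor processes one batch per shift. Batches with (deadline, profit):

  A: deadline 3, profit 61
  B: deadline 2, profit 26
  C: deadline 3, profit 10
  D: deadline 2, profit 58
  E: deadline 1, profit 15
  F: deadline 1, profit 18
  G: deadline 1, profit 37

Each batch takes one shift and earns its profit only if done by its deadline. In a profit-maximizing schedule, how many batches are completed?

Take jobs in profit order; each goes to the latest open slot no later than its deadline.
Profit order: A=61 D=58 G=37 B=26 F=18 E=15 C=10
Assign: A→slot 3, D→slot 2, G→slot 1, B skipped, F skipped, E skipped, C skipped.
Slots: [1:G] [2:D] [3:A]
3 of 7 scheduled.

3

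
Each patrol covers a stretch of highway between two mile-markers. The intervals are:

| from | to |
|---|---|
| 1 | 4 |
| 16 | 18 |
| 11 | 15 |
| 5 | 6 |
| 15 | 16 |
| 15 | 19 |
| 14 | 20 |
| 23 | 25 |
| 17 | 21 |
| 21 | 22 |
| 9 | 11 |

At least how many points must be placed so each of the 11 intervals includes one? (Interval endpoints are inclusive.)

By right end: [1,4]  [5,6]  [9,11]  [11,15]  [15,16]  [16,18]  [15,19]  [14,20]  [17,21]  [21,22]  [23,25]
[1,4] uncovered → point at 4; [5,6] uncovered → point at 6; [9,11] uncovered → point at 11; [15,16] uncovered → point at 16; [17,21] uncovered → point at 21; [23,25] uncovered → point at 25.
Points: 4, 6, 11, 16, 21, 25 (6 total).

6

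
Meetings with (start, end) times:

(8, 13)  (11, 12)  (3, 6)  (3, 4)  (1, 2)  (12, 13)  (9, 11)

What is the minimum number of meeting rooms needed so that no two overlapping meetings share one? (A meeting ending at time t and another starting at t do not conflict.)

starts: [1, 3, 3, 8, 9, 11, 12]
ends:   [2, 4, 6, 11, 12, 13, 13]
s1→1 e2→0 s3→1 s3→2  — peak 2.

2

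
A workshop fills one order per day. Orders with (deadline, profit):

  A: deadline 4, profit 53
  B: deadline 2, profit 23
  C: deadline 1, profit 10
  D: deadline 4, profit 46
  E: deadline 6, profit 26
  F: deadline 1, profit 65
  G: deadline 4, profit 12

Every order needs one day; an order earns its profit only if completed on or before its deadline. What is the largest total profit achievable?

213

Take jobs in profit order; each goes to the latest open slot no later than its deadline.
By profit: F(d1,65), A(d4,53), D(d4,46), E(d6,26), B(d2,23), G(d4,12), C(d1,10)
F→slot 1; A→slot 4; D→slot 3; E→slot 6; B→slot 2; G skipped; C skipped.
Profit = 65 + 23 + 46 + 53 + 26 = 213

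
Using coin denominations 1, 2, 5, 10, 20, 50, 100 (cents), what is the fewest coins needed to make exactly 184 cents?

184 − 1×100→84 − 1×50→34 − 1×20→14 − 1×10→4 − 2×2→0
Total coins = 1 + 1 + 1 + 1 + 2 = 6

6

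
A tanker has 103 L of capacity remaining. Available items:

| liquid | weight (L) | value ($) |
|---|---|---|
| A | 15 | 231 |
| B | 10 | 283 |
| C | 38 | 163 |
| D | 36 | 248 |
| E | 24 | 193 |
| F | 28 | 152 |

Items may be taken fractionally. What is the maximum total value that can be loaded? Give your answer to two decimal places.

1052.71

Ratios (sorted): B 28.30, A 15.40, E 8.04, D 6.89, F 5.43, C 4.29
take B (10 @ 283); take A (15 @ 231); take E (24 @ 193); take D (36 @ 248); take 18/28 of F → 97.71. Capacity used 103/103.
Total value = 1052.71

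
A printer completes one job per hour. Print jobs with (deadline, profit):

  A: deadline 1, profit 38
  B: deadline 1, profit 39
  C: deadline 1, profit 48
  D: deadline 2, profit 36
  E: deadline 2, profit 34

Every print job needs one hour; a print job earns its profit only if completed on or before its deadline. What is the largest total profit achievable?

Sort by profit descending; place each in the latest free slot ≤ its deadline.
Profit order: C=48 B=39 A=38 D=36 E=34
Assign: C→slot 1, B skipped, A skipped, D→slot 2, E skipped.
Slots: [1:C] [2:D]
Profit = 48 + 36 = 84

84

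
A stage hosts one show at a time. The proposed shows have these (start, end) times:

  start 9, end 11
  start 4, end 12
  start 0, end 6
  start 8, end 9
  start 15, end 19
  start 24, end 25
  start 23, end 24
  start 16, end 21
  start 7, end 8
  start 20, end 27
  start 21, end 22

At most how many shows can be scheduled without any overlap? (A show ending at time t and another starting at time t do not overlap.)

Greedy by earliest finish: after sorting by end time, pick each interval compatible with the last pick.
Sorted by end: (0,6)  (7,8)  (8,9)  (9,11)  (4,12)  (15,19)  (16,21)  (21,22)  (23,24)  (24,25)  (20,27)
take (0,6); take (7,8); take (8,9); take (9,11); skip (4,12); take (15,19); skip (16,21); take (21,22); take (23,24); take (24,25).
Selected 8 shows.

8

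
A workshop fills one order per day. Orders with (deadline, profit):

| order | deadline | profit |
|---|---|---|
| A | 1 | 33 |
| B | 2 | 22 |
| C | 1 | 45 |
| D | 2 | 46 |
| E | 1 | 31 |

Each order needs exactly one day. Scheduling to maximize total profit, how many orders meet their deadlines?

2

By profit: D(d2,46), C(d1,45), A(d1,33), E(d1,31), B(d2,22)
D→slot 2; C→slot 1; A skipped; E skipped; B skipped.
2 of 5 scheduled.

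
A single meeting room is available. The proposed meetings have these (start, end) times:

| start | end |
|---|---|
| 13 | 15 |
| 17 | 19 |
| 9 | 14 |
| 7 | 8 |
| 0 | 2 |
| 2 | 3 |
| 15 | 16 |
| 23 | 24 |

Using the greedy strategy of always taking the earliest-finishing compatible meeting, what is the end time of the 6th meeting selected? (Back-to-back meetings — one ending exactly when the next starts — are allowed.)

19

Order by finish time; keep every interval that doesn't clash with the previous kept one.
Sorted by end: (0,2)  (2,3)  (7,8)  (9,14)  (13,15)  (15,16)  (17,19)  (23,24)
take (0,2); take (2,3); take (7,8); take (9,14); take (15,16); take (17,19); take (23,24).
Selected: (0,2) (2,3) (7,8) (9,14) (15,16) (17,19) (23,24)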